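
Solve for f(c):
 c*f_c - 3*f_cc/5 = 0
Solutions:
 f(c) = C1 + C2*erfi(sqrt(30)*c/6)


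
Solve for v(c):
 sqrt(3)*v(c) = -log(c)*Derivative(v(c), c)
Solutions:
 v(c) = C1*exp(-sqrt(3)*li(c))


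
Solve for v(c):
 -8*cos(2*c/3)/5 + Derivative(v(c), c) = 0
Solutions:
 v(c) = C1 + 12*sin(2*c/3)/5


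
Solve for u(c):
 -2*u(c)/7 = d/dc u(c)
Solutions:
 u(c) = C1*exp(-2*c/7)


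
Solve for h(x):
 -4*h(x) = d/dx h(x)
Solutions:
 h(x) = C1*exp(-4*x)


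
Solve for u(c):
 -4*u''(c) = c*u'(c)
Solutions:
 u(c) = C1 + C2*erf(sqrt(2)*c/4)


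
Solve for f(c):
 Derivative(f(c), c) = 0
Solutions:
 f(c) = C1


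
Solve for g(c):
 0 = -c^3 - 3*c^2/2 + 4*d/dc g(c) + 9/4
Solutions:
 g(c) = C1 + c^4/16 + c^3/8 - 9*c/16


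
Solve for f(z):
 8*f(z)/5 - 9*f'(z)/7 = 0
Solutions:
 f(z) = C1*exp(56*z/45)


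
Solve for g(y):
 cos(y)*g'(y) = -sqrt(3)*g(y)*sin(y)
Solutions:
 g(y) = C1*cos(y)^(sqrt(3))


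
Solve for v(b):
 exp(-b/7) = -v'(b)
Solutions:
 v(b) = C1 + 7*exp(-b/7)


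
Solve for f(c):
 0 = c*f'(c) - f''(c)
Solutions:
 f(c) = C1 + C2*erfi(sqrt(2)*c/2)


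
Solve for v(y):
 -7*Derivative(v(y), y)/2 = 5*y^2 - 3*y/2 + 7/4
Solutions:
 v(y) = C1 - 10*y^3/21 + 3*y^2/14 - y/2


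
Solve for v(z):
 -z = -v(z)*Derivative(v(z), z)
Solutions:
 v(z) = -sqrt(C1 + z^2)
 v(z) = sqrt(C1 + z^2)


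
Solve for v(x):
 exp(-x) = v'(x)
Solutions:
 v(x) = C1 - exp(-x)


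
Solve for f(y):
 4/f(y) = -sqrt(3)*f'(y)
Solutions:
 f(y) = -sqrt(C1 - 24*sqrt(3)*y)/3
 f(y) = sqrt(C1 - 24*sqrt(3)*y)/3


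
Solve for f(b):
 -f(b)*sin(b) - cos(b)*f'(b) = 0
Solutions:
 f(b) = C1*cos(b)


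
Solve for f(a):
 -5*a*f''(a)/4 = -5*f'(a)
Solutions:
 f(a) = C1 + C2*a^5


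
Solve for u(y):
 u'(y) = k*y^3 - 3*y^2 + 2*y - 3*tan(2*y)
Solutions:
 u(y) = C1 + k*y^4/4 - y^3 + y^2 + 3*log(cos(2*y))/2


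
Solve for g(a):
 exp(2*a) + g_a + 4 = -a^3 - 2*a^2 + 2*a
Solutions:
 g(a) = C1 - a^4/4 - 2*a^3/3 + a^2 - 4*a - exp(2*a)/2


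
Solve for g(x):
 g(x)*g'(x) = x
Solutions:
 g(x) = -sqrt(C1 + x^2)
 g(x) = sqrt(C1 + x^2)


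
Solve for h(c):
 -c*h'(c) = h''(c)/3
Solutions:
 h(c) = C1 + C2*erf(sqrt(6)*c/2)


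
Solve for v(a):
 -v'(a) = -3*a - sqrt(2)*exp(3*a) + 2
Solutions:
 v(a) = C1 + 3*a^2/2 - 2*a + sqrt(2)*exp(3*a)/3


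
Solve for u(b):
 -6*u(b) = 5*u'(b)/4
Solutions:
 u(b) = C1*exp(-24*b/5)


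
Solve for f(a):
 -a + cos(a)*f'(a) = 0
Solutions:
 f(a) = C1 + Integral(a/cos(a), a)


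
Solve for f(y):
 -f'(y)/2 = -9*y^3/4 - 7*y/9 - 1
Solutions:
 f(y) = C1 + 9*y^4/8 + 7*y^2/9 + 2*y


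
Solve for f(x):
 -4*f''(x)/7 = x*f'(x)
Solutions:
 f(x) = C1 + C2*erf(sqrt(14)*x/4)


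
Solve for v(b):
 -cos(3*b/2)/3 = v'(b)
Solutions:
 v(b) = C1 - 2*sin(3*b/2)/9


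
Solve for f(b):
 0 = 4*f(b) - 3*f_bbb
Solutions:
 f(b) = C3*exp(6^(2/3)*b/3) + (C1*sin(2^(2/3)*3^(1/6)*b/2) + C2*cos(2^(2/3)*3^(1/6)*b/2))*exp(-6^(2/3)*b/6)


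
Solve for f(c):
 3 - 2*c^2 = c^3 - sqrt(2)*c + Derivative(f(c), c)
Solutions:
 f(c) = C1 - c^4/4 - 2*c^3/3 + sqrt(2)*c^2/2 + 3*c


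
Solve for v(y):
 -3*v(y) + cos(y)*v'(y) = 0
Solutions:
 v(y) = C1*(sin(y) + 1)^(3/2)/(sin(y) - 1)^(3/2)


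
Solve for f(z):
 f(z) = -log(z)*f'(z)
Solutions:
 f(z) = C1*exp(-li(z))


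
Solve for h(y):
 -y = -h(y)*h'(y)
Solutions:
 h(y) = -sqrt(C1 + y^2)
 h(y) = sqrt(C1 + y^2)


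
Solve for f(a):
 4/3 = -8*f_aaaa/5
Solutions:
 f(a) = C1 + C2*a + C3*a^2 + C4*a^3 - 5*a^4/144


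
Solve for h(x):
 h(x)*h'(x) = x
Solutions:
 h(x) = -sqrt(C1 + x^2)
 h(x) = sqrt(C1 + x^2)


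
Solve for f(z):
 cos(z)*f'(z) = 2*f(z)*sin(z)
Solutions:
 f(z) = C1/cos(z)^2


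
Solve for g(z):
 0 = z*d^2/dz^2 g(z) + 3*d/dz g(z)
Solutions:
 g(z) = C1 + C2/z^2


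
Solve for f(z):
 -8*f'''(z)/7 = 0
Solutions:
 f(z) = C1 + C2*z + C3*z^2


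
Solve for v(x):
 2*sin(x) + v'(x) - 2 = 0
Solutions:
 v(x) = C1 + 2*x + 2*cos(x)


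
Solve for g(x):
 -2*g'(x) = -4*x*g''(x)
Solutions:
 g(x) = C1 + C2*x^(3/2)


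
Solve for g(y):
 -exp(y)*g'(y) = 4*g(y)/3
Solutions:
 g(y) = C1*exp(4*exp(-y)/3)


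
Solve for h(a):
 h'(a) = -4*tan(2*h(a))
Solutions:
 h(a) = -asin(C1*exp(-8*a))/2 + pi/2
 h(a) = asin(C1*exp(-8*a))/2


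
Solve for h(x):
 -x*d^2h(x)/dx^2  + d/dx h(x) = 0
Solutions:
 h(x) = C1 + C2*x^2


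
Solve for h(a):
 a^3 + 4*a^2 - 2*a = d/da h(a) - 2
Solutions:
 h(a) = C1 + a^4/4 + 4*a^3/3 - a^2 + 2*a


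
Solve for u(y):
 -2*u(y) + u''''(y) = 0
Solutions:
 u(y) = C1*exp(-2^(1/4)*y) + C2*exp(2^(1/4)*y) + C3*sin(2^(1/4)*y) + C4*cos(2^(1/4)*y)


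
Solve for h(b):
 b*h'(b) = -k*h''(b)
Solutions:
 h(b) = C1 + C2*sqrt(k)*erf(sqrt(2)*b*sqrt(1/k)/2)


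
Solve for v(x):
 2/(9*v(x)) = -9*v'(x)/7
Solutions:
 v(x) = -sqrt(C1 - 28*x)/9
 v(x) = sqrt(C1 - 28*x)/9


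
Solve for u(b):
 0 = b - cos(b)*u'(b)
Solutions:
 u(b) = C1 + Integral(b/cos(b), b)


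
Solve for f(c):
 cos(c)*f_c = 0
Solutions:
 f(c) = C1


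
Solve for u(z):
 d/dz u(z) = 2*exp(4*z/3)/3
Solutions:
 u(z) = C1 + exp(4*z/3)/2


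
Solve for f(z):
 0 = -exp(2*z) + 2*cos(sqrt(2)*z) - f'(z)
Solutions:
 f(z) = C1 - exp(2*z)/2 + sqrt(2)*sin(sqrt(2)*z)


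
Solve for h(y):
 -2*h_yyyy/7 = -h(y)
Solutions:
 h(y) = C1*exp(-2^(3/4)*7^(1/4)*y/2) + C2*exp(2^(3/4)*7^(1/4)*y/2) + C3*sin(2^(3/4)*7^(1/4)*y/2) + C4*cos(2^(3/4)*7^(1/4)*y/2)


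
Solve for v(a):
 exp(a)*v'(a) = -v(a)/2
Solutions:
 v(a) = C1*exp(exp(-a)/2)


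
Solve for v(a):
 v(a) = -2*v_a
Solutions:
 v(a) = C1*exp(-a/2)


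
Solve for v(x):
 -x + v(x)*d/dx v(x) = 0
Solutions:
 v(x) = -sqrt(C1 + x^2)
 v(x) = sqrt(C1 + x^2)


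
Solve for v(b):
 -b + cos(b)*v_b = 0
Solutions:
 v(b) = C1 + Integral(b/cos(b), b)


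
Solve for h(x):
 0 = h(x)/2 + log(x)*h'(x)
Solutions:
 h(x) = C1*exp(-li(x)/2)


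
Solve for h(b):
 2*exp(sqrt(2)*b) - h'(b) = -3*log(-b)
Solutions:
 h(b) = C1 + 3*b*log(-b) - 3*b + sqrt(2)*exp(sqrt(2)*b)


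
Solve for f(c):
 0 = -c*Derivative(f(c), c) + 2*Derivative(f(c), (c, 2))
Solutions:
 f(c) = C1 + C2*erfi(c/2)


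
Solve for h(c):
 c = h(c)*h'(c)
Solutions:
 h(c) = -sqrt(C1 + c^2)
 h(c) = sqrt(C1 + c^2)


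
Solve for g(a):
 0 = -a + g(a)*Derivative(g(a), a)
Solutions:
 g(a) = -sqrt(C1 + a^2)
 g(a) = sqrt(C1 + a^2)


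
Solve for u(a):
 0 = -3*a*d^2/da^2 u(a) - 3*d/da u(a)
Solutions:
 u(a) = C1 + C2*log(a)


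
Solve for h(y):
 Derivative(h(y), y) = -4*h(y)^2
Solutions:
 h(y) = 1/(C1 + 4*y)


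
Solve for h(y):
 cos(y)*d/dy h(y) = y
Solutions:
 h(y) = C1 + Integral(y/cos(y), y)


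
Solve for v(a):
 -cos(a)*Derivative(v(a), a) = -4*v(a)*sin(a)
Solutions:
 v(a) = C1/cos(a)^4


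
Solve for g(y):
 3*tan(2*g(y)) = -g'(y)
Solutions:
 g(y) = -asin(C1*exp(-6*y))/2 + pi/2
 g(y) = asin(C1*exp(-6*y))/2


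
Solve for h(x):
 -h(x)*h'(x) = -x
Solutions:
 h(x) = -sqrt(C1 + x^2)
 h(x) = sqrt(C1 + x^2)


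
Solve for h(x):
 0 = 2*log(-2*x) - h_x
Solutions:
 h(x) = C1 + 2*x*log(-x) + 2*x*(-1 + log(2))


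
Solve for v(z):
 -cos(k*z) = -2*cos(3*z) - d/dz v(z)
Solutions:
 v(z) = C1 - 2*sin(3*z)/3 + sin(k*z)/k


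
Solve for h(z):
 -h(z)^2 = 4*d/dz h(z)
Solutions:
 h(z) = 4/(C1 + z)


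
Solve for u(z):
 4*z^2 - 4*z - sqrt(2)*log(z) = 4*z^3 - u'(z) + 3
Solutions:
 u(z) = C1 + z^4 - 4*z^3/3 + 2*z^2 + sqrt(2)*z*log(z) - sqrt(2)*z + 3*z


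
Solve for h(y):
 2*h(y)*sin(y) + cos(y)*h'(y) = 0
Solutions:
 h(y) = C1*cos(y)^2


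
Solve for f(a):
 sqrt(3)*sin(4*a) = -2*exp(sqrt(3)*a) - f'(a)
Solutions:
 f(a) = C1 - 2*sqrt(3)*exp(sqrt(3)*a)/3 + sqrt(3)*cos(4*a)/4


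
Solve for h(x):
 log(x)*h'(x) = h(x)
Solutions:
 h(x) = C1*exp(li(x))


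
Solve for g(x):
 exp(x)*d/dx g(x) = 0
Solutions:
 g(x) = C1


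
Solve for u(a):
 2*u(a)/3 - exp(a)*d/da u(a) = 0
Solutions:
 u(a) = C1*exp(-2*exp(-a)/3)


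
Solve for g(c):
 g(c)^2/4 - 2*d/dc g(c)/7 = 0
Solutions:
 g(c) = -8/(C1 + 7*c)


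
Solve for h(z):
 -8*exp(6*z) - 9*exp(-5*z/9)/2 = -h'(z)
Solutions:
 h(z) = C1 + 4*exp(6*z)/3 - 81*exp(-5*z/9)/10


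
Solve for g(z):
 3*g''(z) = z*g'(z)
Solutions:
 g(z) = C1 + C2*erfi(sqrt(6)*z/6)


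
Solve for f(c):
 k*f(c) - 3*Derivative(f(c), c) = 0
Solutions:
 f(c) = C1*exp(c*k/3)


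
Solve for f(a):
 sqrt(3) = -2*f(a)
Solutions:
 f(a) = -sqrt(3)/2


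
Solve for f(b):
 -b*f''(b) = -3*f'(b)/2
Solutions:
 f(b) = C1 + C2*b^(5/2)


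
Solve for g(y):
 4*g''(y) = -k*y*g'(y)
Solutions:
 g(y) = Piecewise((-sqrt(2)*sqrt(pi)*C1*erf(sqrt(2)*sqrt(k)*y/4)/sqrt(k) - C2, (k > 0) | (k < 0)), (-C1*y - C2, True))


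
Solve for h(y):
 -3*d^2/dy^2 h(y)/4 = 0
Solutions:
 h(y) = C1 + C2*y


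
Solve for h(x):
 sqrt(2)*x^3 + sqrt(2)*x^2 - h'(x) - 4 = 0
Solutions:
 h(x) = C1 + sqrt(2)*x^4/4 + sqrt(2)*x^3/3 - 4*x


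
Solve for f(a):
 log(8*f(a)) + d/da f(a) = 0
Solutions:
 Integral(1/(log(_y) + 3*log(2)), (_y, f(a))) = C1 - a


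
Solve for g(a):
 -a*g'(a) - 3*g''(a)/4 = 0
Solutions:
 g(a) = C1 + C2*erf(sqrt(6)*a/3)


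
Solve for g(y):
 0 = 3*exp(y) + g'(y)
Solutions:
 g(y) = C1 - 3*exp(y)


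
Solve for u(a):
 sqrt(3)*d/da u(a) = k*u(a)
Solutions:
 u(a) = C1*exp(sqrt(3)*a*k/3)


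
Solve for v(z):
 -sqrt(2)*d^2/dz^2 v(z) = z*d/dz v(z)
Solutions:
 v(z) = C1 + C2*erf(2^(1/4)*z/2)


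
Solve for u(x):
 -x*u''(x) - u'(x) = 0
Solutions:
 u(x) = C1 + C2*log(x)


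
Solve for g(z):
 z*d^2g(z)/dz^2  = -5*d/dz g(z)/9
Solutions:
 g(z) = C1 + C2*z^(4/9)


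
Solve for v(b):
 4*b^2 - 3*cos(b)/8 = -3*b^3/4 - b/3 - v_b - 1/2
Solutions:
 v(b) = C1 - 3*b^4/16 - 4*b^3/3 - b^2/6 - b/2 + 3*sin(b)/8


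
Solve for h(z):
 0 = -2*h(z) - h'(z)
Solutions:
 h(z) = C1*exp(-2*z)


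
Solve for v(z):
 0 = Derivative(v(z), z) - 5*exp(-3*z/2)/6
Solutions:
 v(z) = C1 - 5*exp(-3*z/2)/9


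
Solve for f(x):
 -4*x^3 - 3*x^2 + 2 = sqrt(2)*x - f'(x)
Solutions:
 f(x) = C1 + x^4 + x^3 + sqrt(2)*x^2/2 - 2*x


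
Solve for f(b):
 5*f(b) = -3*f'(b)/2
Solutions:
 f(b) = C1*exp(-10*b/3)


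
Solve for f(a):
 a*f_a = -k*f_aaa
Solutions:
 f(a) = C1 + Integral(C2*airyai(a*(-1/k)^(1/3)) + C3*airybi(a*(-1/k)^(1/3)), a)


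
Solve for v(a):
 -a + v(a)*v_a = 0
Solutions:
 v(a) = -sqrt(C1 + a^2)
 v(a) = sqrt(C1 + a^2)


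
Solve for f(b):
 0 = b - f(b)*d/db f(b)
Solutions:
 f(b) = -sqrt(C1 + b^2)
 f(b) = sqrt(C1 + b^2)


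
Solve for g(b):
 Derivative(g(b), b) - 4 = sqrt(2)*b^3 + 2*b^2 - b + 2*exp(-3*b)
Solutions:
 g(b) = C1 + sqrt(2)*b^4/4 + 2*b^3/3 - b^2/2 + 4*b - 2*exp(-3*b)/3


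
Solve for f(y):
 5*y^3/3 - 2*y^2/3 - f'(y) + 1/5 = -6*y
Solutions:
 f(y) = C1 + 5*y^4/12 - 2*y^3/9 + 3*y^2 + y/5


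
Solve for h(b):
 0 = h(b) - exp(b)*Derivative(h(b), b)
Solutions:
 h(b) = C1*exp(-exp(-b))


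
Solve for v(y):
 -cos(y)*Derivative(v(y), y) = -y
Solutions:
 v(y) = C1 + Integral(y/cos(y), y)


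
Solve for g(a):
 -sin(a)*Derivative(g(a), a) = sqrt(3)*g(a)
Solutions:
 g(a) = C1*(cos(a) + 1)^(sqrt(3)/2)/(cos(a) - 1)^(sqrt(3)/2)


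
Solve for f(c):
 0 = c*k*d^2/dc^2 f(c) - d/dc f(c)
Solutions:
 f(c) = C1 + c^(((re(k) + 1)*re(k) + im(k)^2)/(re(k)^2 + im(k)^2))*(C2*sin(log(c)*Abs(im(k))/(re(k)^2 + im(k)^2)) + C3*cos(log(c)*im(k)/(re(k)^2 + im(k)^2)))


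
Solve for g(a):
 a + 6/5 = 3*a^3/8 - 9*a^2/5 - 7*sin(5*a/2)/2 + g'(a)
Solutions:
 g(a) = C1 - 3*a^4/32 + 3*a^3/5 + a^2/2 + 6*a/5 - 7*cos(5*a/2)/5


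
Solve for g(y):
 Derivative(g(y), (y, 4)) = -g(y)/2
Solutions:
 g(y) = (C1*sin(2^(1/4)*y/2) + C2*cos(2^(1/4)*y/2))*exp(-2^(1/4)*y/2) + (C3*sin(2^(1/4)*y/2) + C4*cos(2^(1/4)*y/2))*exp(2^(1/4)*y/2)


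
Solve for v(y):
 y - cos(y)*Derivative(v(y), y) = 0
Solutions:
 v(y) = C1 + Integral(y/cos(y), y)


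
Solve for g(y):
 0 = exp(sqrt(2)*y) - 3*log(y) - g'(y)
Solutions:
 g(y) = C1 - 3*y*log(y) + 3*y + sqrt(2)*exp(sqrt(2)*y)/2


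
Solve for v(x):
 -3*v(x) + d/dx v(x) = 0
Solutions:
 v(x) = C1*exp(3*x)


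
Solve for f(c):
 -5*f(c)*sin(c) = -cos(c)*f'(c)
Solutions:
 f(c) = C1/cos(c)^5


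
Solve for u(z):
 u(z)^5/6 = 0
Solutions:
 u(z) = 0


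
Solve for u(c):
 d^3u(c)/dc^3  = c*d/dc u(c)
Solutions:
 u(c) = C1 + Integral(C2*airyai(c) + C3*airybi(c), c)


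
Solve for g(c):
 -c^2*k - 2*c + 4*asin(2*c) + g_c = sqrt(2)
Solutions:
 g(c) = C1 + c^3*k/3 + c^2 - 4*c*asin(2*c) + sqrt(2)*c - 2*sqrt(1 - 4*c^2)


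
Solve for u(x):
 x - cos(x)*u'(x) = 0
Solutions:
 u(x) = C1 + Integral(x/cos(x), x)


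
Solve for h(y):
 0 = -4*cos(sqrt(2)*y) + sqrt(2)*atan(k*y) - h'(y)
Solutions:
 h(y) = C1 + sqrt(2)*Piecewise((y*atan(k*y) - log(k^2*y^2 + 1)/(2*k), Ne(k, 0)), (0, True)) - 2*sqrt(2)*sin(sqrt(2)*y)


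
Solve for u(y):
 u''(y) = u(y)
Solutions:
 u(y) = C1*exp(-y) + C2*exp(y)


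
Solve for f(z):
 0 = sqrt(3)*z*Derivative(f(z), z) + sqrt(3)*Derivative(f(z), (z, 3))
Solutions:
 f(z) = C1 + Integral(C2*airyai(-z) + C3*airybi(-z), z)


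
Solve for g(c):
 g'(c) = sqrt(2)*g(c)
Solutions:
 g(c) = C1*exp(sqrt(2)*c)


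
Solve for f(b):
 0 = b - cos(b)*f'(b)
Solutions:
 f(b) = C1 + Integral(b/cos(b), b)


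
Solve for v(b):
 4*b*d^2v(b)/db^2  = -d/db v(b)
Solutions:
 v(b) = C1 + C2*b^(3/4)


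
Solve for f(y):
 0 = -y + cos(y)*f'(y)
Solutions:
 f(y) = C1 + Integral(y/cos(y), y)


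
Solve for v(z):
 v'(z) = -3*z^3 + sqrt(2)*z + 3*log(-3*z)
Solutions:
 v(z) = C1 - 3*z^4/4 + sqrt(2)*z^2/2 + 3*z*log(-z) + 3*z*(-1 + log(3))


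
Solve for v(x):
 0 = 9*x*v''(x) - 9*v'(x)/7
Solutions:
 v(x) = C1 + C2*x^(8/7)


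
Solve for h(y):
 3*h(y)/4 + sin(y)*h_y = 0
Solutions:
 h(y) = C1*(cos(y) + 1)^(3/8)/(cos(y) - 1)^(3/8)


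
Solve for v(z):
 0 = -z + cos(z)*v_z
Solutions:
 v(z) = C1 + Integral(z/cos(z), z)


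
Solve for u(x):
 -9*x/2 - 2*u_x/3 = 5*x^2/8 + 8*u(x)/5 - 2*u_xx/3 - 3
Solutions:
 u(x) = C1*exp(x*(5 - sqrt(265))/10) + C2*exp(x*(5 + sqrt(265))/10) - 25*x^2/64 - 955*x/384 + 11915/4608


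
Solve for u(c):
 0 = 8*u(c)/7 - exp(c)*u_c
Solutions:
 u(c) = C1*exp(-8*exp(-c)/7)


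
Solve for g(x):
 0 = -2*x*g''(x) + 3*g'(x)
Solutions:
 g(x) = C1 + C2*x^(5/2)


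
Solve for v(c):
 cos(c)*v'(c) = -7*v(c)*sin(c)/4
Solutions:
 v(c) = C1*cos(c)^(7/4)


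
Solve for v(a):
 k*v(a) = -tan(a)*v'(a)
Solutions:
 v(a) = C1*exp(-k*log(sin(a)))


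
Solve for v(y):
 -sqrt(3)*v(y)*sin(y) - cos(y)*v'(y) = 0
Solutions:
 v(y) = C1*cos(y)^(sqrt(3))


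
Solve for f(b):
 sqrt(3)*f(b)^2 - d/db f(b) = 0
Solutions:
 f(b) = -1/(C1 + sqrt(3)*b)


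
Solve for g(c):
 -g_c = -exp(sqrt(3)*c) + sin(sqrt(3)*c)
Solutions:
 g(c) = C1 + sqrt(3)*exp(sqrt(3)*c)/3 + sqrt(3)*cos(sqrt(3)*c)/3


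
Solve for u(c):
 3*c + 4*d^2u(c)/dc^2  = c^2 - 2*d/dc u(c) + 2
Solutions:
 u(c) = C1 + C2*exp(-c/2) + c^3/6 - 7*c^2/4 + 8*c


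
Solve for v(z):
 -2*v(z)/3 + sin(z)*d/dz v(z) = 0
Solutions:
 v(z) = C1*(cos(z) - 1)^(1/3)/(cos(z) + 1)^(1/3)


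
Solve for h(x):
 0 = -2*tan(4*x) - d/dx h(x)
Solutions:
 h(x) = C1 + log(cos(4*x))/2


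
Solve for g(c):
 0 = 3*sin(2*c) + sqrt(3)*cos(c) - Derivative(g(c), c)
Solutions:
 g(c) = C1 + 3*sin(c)^2 + sqrt(3)*sin(c)


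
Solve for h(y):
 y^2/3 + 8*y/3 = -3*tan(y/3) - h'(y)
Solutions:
 h(y) = C1 - y^3/9 - 4*y^2/3 + 9*log(cos(y/3))


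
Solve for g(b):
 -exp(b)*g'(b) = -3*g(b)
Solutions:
 g(b) = C1*exp(-3*exp(-b))


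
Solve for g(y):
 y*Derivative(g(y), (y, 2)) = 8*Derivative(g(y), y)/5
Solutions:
 g(y) = C1 + C2*y^(13/5)


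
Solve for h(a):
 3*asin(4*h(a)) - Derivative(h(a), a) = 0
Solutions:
 Integral(1/asin(4*_y), (_y, h(a))) = C1 + 3*a


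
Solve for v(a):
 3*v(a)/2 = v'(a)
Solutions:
 v(a) = C1*exp(3*a/2)


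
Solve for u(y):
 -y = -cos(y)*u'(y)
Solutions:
 u(y) = C1 + Integral(y/cos(y), y)


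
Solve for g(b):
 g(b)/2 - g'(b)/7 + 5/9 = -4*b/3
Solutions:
 g(b) = C1*exp(7*b/2) - 8*b/3 - 118/63


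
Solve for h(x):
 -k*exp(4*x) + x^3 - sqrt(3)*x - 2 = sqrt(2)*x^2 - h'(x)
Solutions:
 h(x) = C1 + k*exp(4*x)/4 - x^4/4 + sqrt(2)*x^3/3 + sqrt(3)*x^2/2 + 2*x


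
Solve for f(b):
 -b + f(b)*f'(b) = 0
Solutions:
 f(b) = -sqrt(C1 + b^2)
 f(b) = sqrt(C1 + b^2)


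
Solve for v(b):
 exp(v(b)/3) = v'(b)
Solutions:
 v(b) = 3*log(-1/(C1 + b)) + 3*log(3)


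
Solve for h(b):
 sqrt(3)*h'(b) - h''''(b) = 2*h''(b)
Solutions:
 h(b) = C1 + C2*exp(-2^(1/3)*sqrt(3)*b*(-4/(9 + sqrt(113))^(1/3) + 2^(1/3)*(9 + sqrt(113))^(1/3))/12)*sin(2^(1/3)*b*((9 + sqrt(113))^(-1/3) + 2^(1/3)*(9 + sqrt(113))^(1/3)/4)) + C3*exp(-2^(1/3)*sqrt(3)*b*(-4/(9 + sqrt(113))^(1/3) + 2^(1/3)*(9 + sqrt(113))^(1/3))/12)*cos(2^(1/3)*b*((9 + sqrt(113))^(-1/3) + 2^(1/3)*(9 + sqrt(113))^(1/3)/4)) + C4*exp(2^(1/3)*sqrt(3)*b*(-4/(9 + sqrt(113))^(1/3) + 2^(1/3)*(9 + sqrt(113))^(1/3))/6)


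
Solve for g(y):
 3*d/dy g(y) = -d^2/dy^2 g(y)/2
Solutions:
 g(y) = C1 + C2*exp(-6*y)


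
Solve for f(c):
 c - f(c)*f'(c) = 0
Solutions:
 f(c) = -sqrt(C1 + c^2)
 f(c) = sqrt(C1 + c^2)


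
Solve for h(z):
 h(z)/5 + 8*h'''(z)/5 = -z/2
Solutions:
 h(z) = C3*exp(-z/2) - 5*z/2 + (C1*sin(sqrt(3)*z/4) + C2*cos(sqrt(3)*z/4))*exp(z/4)


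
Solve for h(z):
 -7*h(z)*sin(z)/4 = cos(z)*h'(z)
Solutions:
 h(z) = C1*cos(z)^(7/4)


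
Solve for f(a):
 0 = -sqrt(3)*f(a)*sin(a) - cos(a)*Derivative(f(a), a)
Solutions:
 f(a) = C1*cos(a)^(sqrt(3))


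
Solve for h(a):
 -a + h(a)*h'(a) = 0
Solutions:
 h(a) = -sqrt(C1 + a^2)
 h(a) = sqrt(C1 + a^2)


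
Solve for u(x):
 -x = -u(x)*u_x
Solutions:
 u(x) = -sqrt(C1 + x^2)
 u(x) = sqrt(C1 + x^2)


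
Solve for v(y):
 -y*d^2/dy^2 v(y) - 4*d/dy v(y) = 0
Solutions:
 v(y) = C1 + C2/y^3


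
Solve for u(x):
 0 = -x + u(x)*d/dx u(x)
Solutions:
 u(x) = -sqrt(C1 + x^2)
 u(x) = sqrt(C1 + x^2)


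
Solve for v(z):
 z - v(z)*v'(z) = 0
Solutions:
 v(z) = -sqrt(C1 + z^2)
 v(z) = sqrt(C1 + z^2)


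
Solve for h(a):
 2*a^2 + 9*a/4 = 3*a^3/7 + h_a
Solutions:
 h(a) = C1 - 3*a^4/28 + 2*a^3/3 + 9*a^2/8


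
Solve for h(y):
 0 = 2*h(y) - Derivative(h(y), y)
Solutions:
 h(y) = C1*exp(2*y)


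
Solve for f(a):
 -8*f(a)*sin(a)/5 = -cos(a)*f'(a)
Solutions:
 f(a) = C1/cos(a)^(8/5)


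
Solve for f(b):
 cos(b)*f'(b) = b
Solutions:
 f(b) = C1 + Integral(b/cos(b), b)


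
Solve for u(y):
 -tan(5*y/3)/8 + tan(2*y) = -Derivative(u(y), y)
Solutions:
 u(y) = C1 - 3*log(cos(5*y/3))/40 + log(cos(2*y))/2


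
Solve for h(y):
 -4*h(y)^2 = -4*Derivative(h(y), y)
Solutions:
 h(y) = -1/(C1 + y)


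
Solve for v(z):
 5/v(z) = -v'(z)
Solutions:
 v(z) = -sqrt(C1 - 10*z)
 v(z) = sqrt(C1 - 10*z)


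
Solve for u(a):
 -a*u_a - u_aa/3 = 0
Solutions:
 u(a) = C1 + C2*erf(sqrt(6)*a/2)


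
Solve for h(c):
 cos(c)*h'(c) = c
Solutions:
 h(c) = C1 + Integral(c/cos(c), c)


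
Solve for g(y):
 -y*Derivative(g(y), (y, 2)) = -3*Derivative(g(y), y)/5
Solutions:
 g(y) = C1 + C2*y^(8/5)


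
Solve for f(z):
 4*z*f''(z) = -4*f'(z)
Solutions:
 f(z) = C1 + C2*log(z)


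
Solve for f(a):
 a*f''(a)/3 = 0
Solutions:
 f(a) = C1 + C2*a


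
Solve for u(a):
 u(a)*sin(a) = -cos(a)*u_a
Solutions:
 u(a) = C1*cos(a)


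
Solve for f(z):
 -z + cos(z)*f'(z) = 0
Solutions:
 f(z) = C1 + Integral(z/cos(z), z)


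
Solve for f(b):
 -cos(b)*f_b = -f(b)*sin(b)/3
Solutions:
 f(b) = C1/cos(b)^(1/3)


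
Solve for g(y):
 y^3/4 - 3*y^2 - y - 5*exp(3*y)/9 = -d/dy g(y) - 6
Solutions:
 g(y) = C1 - y^4/16 + y^3 + y^2/2 - 6*y + 5*exp(3*y)/27


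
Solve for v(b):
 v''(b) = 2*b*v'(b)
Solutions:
 v(b) = C1 + C2*erfi(b)


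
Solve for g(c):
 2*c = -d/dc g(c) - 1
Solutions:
 g(c) = C1 - c^2 - c


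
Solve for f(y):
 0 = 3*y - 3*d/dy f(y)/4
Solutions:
 f(y) = C1 + 2*y^2


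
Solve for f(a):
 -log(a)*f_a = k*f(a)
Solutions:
 f(a) = C1*exp(-k*li(a))


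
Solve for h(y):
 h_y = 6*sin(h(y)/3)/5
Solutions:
 -6*y/5 + 3*log(cos(h(y)/3) - 1)/2 - 3*log(cos(h(y)/3) + 1)/2 = C1


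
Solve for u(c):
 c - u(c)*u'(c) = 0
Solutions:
 u(c) = -sqrt(C1 + c^2)
 u(c) = sqrt(C1 + c^2)


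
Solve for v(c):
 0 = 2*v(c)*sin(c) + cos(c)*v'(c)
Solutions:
 v(c) = C1*cos(c)^2


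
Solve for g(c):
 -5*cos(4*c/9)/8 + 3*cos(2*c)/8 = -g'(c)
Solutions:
 g(c) = C1 + 45*sin(4*c/9)/32 - 3*sin(2*c)/16


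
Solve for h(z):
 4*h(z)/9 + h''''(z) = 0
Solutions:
 h(z) = (C1*sin(sqrt(3)*z/3) + C2*cos(sqrt(3)*z/3))*exp(-sqrt(3)*z/3) + (C3*sin(sqrt(3)*z/3) + C4*cos(sqrt(3)*z/3))*exp(sqrt(3)*z/3)


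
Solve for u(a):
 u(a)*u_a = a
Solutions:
 u(a) = -sqrt(C1 + a^2)
 u(a) = sqrt(C1 + a^2)


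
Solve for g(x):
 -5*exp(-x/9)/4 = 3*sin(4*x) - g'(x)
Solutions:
 g(x) = C1 - 3*cos(4*x)/4 - 45*exp(-x/9)/4


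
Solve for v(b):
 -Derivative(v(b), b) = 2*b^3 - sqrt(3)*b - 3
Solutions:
 v(b) = C1 - b^4/2 + sqrt(3)*b^2/2 + 3*b


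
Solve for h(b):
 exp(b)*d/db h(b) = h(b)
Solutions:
 h(b) = C1*exp(-exp(-b))


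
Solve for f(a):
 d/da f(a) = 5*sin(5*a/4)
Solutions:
 f(a) = C1 - 4*cos(5*a/4)


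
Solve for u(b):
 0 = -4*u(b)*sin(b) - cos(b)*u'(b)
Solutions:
 u(b) = C1*cos(b)^4


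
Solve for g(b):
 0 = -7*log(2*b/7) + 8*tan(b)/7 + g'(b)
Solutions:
 g(b) = C1 + 7*b*log(b) - 7*b*log(7) - 7*b + 7*b*log(2) + 8*log(cos(b))/7


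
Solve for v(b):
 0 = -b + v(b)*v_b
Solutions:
 v(b) = -sqrt(C1 + b^2)
 v(b) = sqrt(C1 + b^2)


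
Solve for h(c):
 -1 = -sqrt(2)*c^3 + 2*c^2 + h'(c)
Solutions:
 h(c) = C1 + sqrt(2)*c^4/4 - 2*c^3/3 - c


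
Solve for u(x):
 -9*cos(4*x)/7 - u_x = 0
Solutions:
 u(x) = C1 - 9*sin(4*x)/28


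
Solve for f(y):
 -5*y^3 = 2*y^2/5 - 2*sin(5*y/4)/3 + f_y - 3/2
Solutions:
 f(y) = C1 - 5*y^4/4 - 2*y^3/15 + 3*y/2 - 8*cos(5*y/4)/15


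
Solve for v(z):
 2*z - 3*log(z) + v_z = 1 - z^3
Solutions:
 v(z) = C1 - z^4/4 - z^2 + 3*z*log(z) - 2*z


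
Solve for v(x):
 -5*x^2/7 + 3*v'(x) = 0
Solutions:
 v(x) = C1 + 5*x^3/63


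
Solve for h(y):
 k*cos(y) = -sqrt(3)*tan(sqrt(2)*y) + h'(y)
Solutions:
 h(y) = C1 + k*sin(y) - sqrt(6)*log(cos(sqrt(2)*y))/2


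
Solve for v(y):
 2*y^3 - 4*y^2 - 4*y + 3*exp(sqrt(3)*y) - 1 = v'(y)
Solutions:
 v(y) = C1 + y^4/2 - 4*y^3/3 - 2*y^2 - y + sqrt(3)*exp(sqrt(3)*y)


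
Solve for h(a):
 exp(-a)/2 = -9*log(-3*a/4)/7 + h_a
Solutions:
 h(a) = C1 + 9*a*log(-a)/7 + 9*a*(-2*log(2) - 1 + log(3))/7 - exp(-a)/2


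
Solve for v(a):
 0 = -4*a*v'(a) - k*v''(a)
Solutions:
 v(a) = C1 + C2*sqrt(k)*erf(sqrt(2)*a*sqrt(1/k))


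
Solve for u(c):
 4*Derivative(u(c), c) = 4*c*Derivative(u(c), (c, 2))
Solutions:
 u(c) = C1 + C2*c^2


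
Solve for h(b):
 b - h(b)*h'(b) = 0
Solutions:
 h(b) = -sqrt(C1 + b^2)
 h(b) = sqrt(C1 + b^2)


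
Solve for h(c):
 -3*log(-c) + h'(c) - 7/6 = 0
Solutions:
 h(c) = C1 + 3*c*log(-c) - 11*c/6


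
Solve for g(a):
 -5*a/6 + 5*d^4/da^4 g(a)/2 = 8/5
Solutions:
 g(a) = C1 + C2*a + C3*a^2 + C4*a^3 + a^5/360 + 2*a^4/75


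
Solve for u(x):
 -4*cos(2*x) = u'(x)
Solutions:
 u(x) = C1 - 2*sin(2*x)


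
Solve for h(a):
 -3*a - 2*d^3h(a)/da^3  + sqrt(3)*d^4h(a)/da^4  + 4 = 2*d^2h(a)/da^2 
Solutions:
 h(a) = C1 + C2*a + C3*exp(sqrt(3)*a*(1 - sqrt(1 + 2*sqrt(3)))/3) + C4*exp(sqrt(3)*a*(1 + sqrt(1 + 2*sqrt(3)))/3) - a^3/4 + 7*a^2/4


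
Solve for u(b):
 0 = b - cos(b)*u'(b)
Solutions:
 u(b) = C1 + Integral(b/cos(b), b)


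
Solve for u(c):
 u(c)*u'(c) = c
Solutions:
 u(c) = -sqrt(C1 + c^2)
 u(c) = sqrt(C1 + c^2)


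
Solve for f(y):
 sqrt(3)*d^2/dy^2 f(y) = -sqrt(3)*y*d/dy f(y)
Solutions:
 f(y) = C1 + C2*erf(sqrt(2)*y/2)


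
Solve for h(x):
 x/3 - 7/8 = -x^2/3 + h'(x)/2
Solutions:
 h(x) = C1 + 2*x^3/9 + x^2/3 - 7*x/4


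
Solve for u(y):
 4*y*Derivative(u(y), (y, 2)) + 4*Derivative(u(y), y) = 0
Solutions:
 u(y) = C1 + C2*log(y)


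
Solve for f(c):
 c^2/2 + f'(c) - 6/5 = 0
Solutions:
 f(c) = C1 - c^3/6 + 6*c/5


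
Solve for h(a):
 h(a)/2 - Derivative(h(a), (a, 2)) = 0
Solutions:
 h(a) = C1*exp(-sqrt(2)*a/2) + C2*exp(sqrt(2)*a/2)


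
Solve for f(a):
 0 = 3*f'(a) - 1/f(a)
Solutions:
 f(a) = -sqrt(C1 + 6*a)/3
 f(a) = sqrt(C1 + 6*a)/3


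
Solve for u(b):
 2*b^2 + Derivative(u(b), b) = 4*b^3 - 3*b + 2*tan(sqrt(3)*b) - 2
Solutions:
 u(b) = C1 + b^4 - 2*b^3/3 - 3*b^2/2 - 2*b - 2*sqrt(3)*log(cos(sqrt(3)*b))/3


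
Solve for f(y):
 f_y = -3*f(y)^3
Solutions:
 f(y) = -sqrt(2)*sqrt(-1/(C1 - 3*y))/2
 f(y) = sqrt(2)*sqrt(-1/(C1 - 3*y))/2


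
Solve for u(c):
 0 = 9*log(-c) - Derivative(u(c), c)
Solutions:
 u(c) = C1 + 9*c*log(-c) - 9*c


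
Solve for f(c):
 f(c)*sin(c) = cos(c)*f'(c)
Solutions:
 f(c) = C1/cos(c)


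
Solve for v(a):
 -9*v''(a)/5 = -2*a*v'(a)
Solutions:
 v(a) = C1 + C2*erfi(sqrt(5)*a/3)


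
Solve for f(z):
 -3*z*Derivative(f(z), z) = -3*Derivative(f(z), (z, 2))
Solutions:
 f(z) = C1 + C2*erfi(sqrt(2)*z/2)


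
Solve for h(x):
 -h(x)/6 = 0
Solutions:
 h(x) = 0


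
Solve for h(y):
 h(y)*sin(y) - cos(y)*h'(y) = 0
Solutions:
 h(y) = C1/cos(y)


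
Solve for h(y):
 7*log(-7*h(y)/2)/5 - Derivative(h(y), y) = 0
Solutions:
 -5*Integral(1/(log(-_y) - log(2) + log(7)), (_y, h(y)))/7 = C1 - y


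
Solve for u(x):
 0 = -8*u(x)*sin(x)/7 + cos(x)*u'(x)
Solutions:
 u(x) = C1/cos(x)^(8/7)


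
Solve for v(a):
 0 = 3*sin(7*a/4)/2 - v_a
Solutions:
 v(a) = C1 - 6*cos(7*a/4)/7


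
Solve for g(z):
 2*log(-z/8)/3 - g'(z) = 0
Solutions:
 g(z) = C1 + 2*z*log(-z)/3 + z*(-2*log(2) - 2/3)


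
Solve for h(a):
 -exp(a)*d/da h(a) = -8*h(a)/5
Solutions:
 h(a) = C1*exp(-8*exp(-a)/5)


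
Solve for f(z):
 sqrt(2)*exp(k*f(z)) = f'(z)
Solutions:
 f(z) = Piecewise((log(-1/(C1*k + sqrt(2)*k*z))/k, Ne(k, 0)), (nan, True))
 f(z) = Piecewise((C1 + sqrt(2)*z, Eq(k, 0)), (nan, True))


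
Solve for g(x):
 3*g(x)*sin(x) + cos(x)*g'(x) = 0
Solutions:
 g(x) = C1*cos(x)^3


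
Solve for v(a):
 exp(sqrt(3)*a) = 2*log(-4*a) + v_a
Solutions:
 v(a) = C1 - 2*a*log(-a) + 2*a*(1 - 2*log(2)) + sqrt(3)*exp(sqrt(3)*a)/3


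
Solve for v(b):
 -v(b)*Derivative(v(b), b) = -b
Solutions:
 v(b) = -sqrt(C1 + b^2)
 v(b) = sqrt(C1 + b^2)


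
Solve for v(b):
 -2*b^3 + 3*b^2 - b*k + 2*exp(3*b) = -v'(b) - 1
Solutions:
 v(b) = C1 + b^4/2 - b^3 + b^2*k/2 - b - 2*exp(3*b)/3


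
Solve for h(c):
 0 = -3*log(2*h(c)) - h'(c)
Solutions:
 Integral(1/(log(_y) + log(2)), (_y, h(c)))/3 = C1 - c


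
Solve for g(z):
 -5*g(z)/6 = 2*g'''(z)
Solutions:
 g(z) = C3*exp(z*(-90^(1/3) + 3*10^(1/3)*3^(2/3))/24)*sin(10^(1/3)*3^(1/6)*z/4) + C4*exp(z*(-90^(1/3) + 3*10^(1/3)*3^(2/3))/24)*cos(10^(1/3)*3^(1/6)*z/4) + C5*exp(-z*(90^(1/3) + 3*10^(1/3)*3^(2/3))/24) + (C1*sin(10^(1/3)*3^(1/6)*z/4) + C2*cos(10^(1/3)*3^(1/6)*z/4))*exp(90^(1/3)*z/12)


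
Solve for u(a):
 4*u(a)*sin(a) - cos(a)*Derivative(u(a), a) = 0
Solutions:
 u(a) = C1/cos(a)^4


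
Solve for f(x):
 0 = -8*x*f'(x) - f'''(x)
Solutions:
 f(x) = C1 + Integral(C2*airyai(-2*x) + C3*airybi(-2*x), x)


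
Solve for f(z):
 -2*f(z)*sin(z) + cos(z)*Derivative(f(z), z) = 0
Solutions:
 f(z) = C1/cos(z)^2


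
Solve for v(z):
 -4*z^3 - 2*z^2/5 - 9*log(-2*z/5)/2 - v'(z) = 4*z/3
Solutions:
 v(z) = C1 - z^4 - 2*z^3/15 - 2*z^2/3 - 9*z*log(-z)/2 + z*(-5*log(2) + log(10)/2 + 9/2 + 4*log(5))


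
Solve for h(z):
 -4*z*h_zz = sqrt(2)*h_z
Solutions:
 h(z) = C1 + C2*z^(1 - sqrt(2)/4)


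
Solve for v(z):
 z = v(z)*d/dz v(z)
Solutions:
 v(z) = -sqrt(C1 + z^2)
 v(z) = sqrt(C1 + z^2)


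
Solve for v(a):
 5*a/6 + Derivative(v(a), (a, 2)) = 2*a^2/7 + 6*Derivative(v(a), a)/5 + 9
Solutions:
 v(a) = C1 + C2*exp(6*a/5) - 5*a^3/63 + 25*a^2/168 - 3655*a/504


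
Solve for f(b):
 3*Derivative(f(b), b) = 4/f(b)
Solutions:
 f(b) = -sqrt(C1 + 24*b)/3
 f(b) = sqrt(C1 + 24*b)/3


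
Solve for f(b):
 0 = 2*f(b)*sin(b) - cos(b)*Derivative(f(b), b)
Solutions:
 f(b) = C1/cos(b)^2


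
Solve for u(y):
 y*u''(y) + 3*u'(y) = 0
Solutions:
 u(y) = C1 + C2/y^2


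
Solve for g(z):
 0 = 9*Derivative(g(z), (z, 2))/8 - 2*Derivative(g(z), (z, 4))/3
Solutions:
 g(z) = C1 + C2*z + C3*exp(-3*sqrt(3)*z/4) + C4*exp(3*sqrt(3)*z/4)


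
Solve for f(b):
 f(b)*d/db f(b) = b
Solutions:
 f(b) = -sqrt(C1 + b^2)
 f(b) = sqrt(C1 + b^2)


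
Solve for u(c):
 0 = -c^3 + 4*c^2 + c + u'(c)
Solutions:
 u(c) = C1 + c^4/4 - 4*c^3/3 - c^2/2


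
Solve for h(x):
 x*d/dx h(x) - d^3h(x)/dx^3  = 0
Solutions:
 h(x) = C1 + Integral(C2*airyai(x) + C3*airybi(x), x)


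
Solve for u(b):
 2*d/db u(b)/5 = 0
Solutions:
 u(b) = C1


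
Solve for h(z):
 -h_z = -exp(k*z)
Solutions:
 h(z) = C1 + exp(k*z)/k


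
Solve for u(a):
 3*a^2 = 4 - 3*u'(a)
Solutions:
 u(a) = C1 - a^3/3 + 4*a/3


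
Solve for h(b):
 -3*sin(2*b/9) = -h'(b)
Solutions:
 h(b) = C1 - 27*cos(2*b/9)/2


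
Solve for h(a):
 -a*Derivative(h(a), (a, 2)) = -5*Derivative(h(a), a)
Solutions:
 h(a) = C1 + C2*a^6


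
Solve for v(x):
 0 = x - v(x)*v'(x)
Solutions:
 v(x) = -sqrt(C1 + x^2)
 v(x) = sqrt(C1 + x^2)


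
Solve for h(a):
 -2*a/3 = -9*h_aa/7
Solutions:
 h(a) = C1 + C2*a + 7*a^3/81


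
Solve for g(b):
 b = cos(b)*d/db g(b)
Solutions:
 g(b) = C1 + Integral(b/cos(b), b)


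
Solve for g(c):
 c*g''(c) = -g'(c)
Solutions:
 g(c) = C1 + C2*log(c)


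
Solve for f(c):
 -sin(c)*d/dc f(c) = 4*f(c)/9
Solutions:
 f(c) = C1*(cos(c) + 1)^(2/9)/(cos(c) - 1)^(2/9)


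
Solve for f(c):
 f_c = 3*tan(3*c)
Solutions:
 f(c) = C1 - log(cos(3*c))


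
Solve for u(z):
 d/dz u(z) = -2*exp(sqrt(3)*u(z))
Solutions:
 u(z) = sqrt(3)*(2*log(1/(C1 + 2*z)) - log(3))/6


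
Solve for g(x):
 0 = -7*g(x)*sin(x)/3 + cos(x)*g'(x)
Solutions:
 g(x) = C1/cos(x)^(7/3)


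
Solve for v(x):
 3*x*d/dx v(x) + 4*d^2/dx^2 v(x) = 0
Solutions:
 v(x) = C1 + C2*erf(sqrt(6)*x/4)


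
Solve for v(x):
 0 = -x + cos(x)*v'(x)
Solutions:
 v(x) = C1 + Integral(x/cos(x), x)


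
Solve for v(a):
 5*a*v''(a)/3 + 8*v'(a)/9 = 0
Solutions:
 v(a) = C1 + C2*a^(7/15)


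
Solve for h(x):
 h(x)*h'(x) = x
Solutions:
 h(x) = -sqrt(C1 + x^2)
 h(x) = sqrt(C1 + x^2)


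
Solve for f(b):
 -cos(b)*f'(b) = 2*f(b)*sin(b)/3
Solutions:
 f(b) = C1*cos(b)^(2/3)


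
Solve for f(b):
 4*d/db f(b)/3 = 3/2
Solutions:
 f(b) = C1 + 9*b/8


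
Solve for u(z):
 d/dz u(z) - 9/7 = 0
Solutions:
 u(z) = C1 + 9*z/7


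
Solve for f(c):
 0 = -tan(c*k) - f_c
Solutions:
 f(c) = C1 - Piecewise((-log(cos(c*k))/k, Ne(k, 0)), (0, True))


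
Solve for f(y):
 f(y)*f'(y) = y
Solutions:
 f(y) = -sqrt(C1 + y^2)
 f(y) = sqrt(C1 + y^2)


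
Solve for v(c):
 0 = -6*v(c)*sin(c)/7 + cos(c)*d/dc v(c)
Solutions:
 v(c) = C1/cos(c)^(6/7)


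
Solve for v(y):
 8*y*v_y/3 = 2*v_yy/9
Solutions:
 v(y) = C1 + C2*erfi(sqrt(6)*y)


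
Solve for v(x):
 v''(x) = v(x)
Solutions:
 v(x) = C1*exp(-x) + C2*exp(x)


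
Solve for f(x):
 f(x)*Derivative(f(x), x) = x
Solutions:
 f(x) = -sqrt(C1 + x^2)
 f(x) = sqrt(C1 + x^2)


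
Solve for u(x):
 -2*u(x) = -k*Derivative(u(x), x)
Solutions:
 u(x) = C1*exp(2*x/k)


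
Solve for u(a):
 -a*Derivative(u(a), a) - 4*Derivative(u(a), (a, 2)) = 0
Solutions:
 u(a) = C1 + C2*erf(sqrt(2)*a/4)


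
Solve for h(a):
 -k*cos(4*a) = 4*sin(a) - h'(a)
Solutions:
 h(a) = C1 + k*sin(4*a)/4 - 4*cos(a)


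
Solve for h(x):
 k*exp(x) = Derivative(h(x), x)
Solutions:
 h(x) = C1 + k*exp(x)


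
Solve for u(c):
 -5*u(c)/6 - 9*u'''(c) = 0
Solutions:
 u(c) = C3*exp(-2^(2/3)*5^(1/3)*c/6) + (C1*sin(2^(2/3)*sqrt(3)*5^(1/3)*c/12) + C2*cos(2^(2/3)*sqrt(3)*5^(1/3)*c/12))*exp(2^(2/3)*5^(1/3)*c/12)


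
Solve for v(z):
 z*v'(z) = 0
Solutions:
 v(z) = C1


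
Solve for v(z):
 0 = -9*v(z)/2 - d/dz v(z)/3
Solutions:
 v(z) = C1*exp(-27*z/2)


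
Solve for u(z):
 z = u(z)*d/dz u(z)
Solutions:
 u(z) = -sqrt(C1 + z^2)
 u(z) = sqrt(C1 + z^2)


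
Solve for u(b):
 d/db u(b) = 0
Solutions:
 u(b) = C1


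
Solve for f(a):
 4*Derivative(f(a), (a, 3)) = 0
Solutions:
 f(a) = C1 + C2*a + C3*a^2


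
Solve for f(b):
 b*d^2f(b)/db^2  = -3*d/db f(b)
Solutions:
 f(b) = C1 + C2/b^2


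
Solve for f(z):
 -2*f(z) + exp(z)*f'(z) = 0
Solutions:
 f(z) = C1*exp(-2*exp(-z))


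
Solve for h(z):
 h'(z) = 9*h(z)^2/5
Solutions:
 h(z) = -5/(C1 + 9*z)


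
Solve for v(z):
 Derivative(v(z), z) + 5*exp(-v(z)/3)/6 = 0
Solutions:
 v(z) = 3*log(C1 - 5*z/18)


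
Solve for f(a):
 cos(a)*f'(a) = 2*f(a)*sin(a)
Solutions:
 f(a) = C1/cos(a)^2


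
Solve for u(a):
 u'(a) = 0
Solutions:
 u(a) = C1


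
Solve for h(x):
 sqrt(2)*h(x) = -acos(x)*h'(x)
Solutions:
 h(x) = C1*exp(-sqrt(2)*Integral(1/acos(x), x))


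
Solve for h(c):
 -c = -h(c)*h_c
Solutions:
 h(c) = -sqrt(C1 + c^2)
 h(c) = sqrt(C1 + c^2)


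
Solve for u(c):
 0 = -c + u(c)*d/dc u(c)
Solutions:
 u(c) = -sqrt(C1 + c^2)
 u(c) = sqrt(C1 + c^2)


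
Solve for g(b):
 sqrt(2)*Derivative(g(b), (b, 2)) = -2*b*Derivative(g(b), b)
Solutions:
 g(b) = C1 + C2*erf(2^(3/4)*b/2)


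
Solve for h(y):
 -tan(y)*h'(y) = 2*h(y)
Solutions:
 h(y) = C1/sin(y)^2


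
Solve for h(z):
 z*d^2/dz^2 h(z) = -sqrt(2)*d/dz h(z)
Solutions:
 h(z) = C1 + C2*z^(1 - sqrt(2))


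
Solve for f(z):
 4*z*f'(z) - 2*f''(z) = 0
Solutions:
 f(z) = C1 + C2*erfi(z)


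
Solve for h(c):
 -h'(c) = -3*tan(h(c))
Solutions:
 h(c) = pi - asin(C1*exp(3*c))
 h(c) = asin(C1*exp(3*c))


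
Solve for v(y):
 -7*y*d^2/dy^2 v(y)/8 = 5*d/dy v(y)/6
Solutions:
 v(y) = C1 + C2*y^(1/21)


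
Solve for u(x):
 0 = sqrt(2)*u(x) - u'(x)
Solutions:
 u(x) = C1*exp(sqrt(2)*x)


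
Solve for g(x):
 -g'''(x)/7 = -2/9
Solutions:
 g(x) = C1 + C2*x + C3*x^2 + 7*x^3/27


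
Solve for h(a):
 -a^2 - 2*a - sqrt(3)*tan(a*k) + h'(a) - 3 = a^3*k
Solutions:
 h(a) = C1 + a^4*k/4 + a^3/3 + a^2 + 3*a + sqrt(3)*Piecewise((-log(cos(a*k))/k, Ne(k, 0)), (0, True))


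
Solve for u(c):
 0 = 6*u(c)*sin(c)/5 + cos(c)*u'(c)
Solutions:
 u(c) = C1*cos(c)^(6/5)


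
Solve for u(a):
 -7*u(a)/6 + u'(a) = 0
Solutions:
 u(a) = C1*exp(7*a/6)


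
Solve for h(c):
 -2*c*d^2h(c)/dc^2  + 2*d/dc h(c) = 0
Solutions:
 h(c) = C1 + C2*c^2


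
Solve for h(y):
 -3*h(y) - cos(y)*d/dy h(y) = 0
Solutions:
 h(y) = C1*(sin(y) - 1)^(3/2)/(sin(y) + 1)^(3/2)


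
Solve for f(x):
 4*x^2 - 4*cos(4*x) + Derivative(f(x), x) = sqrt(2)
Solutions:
 f(x) = C1 - 4*x^3/3 + sqrt(2)*x + sin(4*x)


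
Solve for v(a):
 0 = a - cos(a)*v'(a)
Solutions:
 v(a) = C1 + Integral(a/cos(a), a)


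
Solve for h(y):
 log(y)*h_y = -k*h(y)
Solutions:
 h(y) = C1*exp(-k*li(y))


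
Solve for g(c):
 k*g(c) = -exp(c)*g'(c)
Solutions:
 g(c) = C1*exp(k*exp(-c))


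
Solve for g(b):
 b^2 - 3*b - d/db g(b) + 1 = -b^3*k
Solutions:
 g(b) = C1 + b^4*k/4 + b^3/3 - 3*b^2/2 + b


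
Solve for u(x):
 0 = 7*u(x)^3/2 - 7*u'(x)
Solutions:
 u(x) = -sqrt(-1/(C1 + x))
 u(x) = sqrt(-1/(C1 + x))


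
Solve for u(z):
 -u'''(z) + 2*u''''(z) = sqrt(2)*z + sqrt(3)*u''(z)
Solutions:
 u(z) = C1 + C2*z + C3*exp(z*(1 - sqrt(1 + 8*sqrt(3)))/4) + C4*exp(z*(1 + sqrt(1 + 8*sqrt(3)))/4) - sqrt(6)*z^3/18 + sqrt(2)*z^2/6


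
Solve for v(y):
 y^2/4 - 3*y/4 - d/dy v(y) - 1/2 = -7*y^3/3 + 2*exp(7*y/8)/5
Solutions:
 v(y) = C1 + 7*y^4/12 + y^3/12 - 3*y^2/8 - y/2 - 16*exp(7*y/8)/35


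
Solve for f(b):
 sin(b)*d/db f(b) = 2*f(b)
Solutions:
 f(b) = C1*(cos(b) - 1)/(cos(b) + 1)


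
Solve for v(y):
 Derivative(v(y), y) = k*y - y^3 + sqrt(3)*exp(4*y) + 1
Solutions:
 v(y) = C1 + k*y^2/2 - y^4/4 + y + sqrt(3)*exp(4*y)/4


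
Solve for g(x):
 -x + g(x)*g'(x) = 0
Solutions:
 g(x) = -sqrt(C1 + x^2)
 g(x) = sqrt(C1 + x^2)


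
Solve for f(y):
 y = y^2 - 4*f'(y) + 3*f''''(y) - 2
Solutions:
 f(y) = C1 + C4*exp(6^(2/3)*y/3) + y^3/12 - y^2/8 - y/2 + (C2*sin(2^(2/3)*3^(1/6)*y/2) + C3*cos(2^(2/3)*3^(1/6)*y/2))*exp(-6^(2/3)*y/6)


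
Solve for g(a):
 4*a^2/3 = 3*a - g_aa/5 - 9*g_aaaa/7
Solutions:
 g(a) = C1 + C2*a + C3*sin(sqrt(35)*a/15) + C4*cos(sqrt(35)*a/15) - 5*a^4/9 + 5*a^3/2 + 300*a^2/7


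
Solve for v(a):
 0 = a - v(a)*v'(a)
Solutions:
 v(a) = -sqrt(C1 + a^2)
 v(a) = sqrt(C1 + a^2)


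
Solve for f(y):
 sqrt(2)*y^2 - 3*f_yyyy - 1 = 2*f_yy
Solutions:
 f(y) = C1 + C2*y + C3*sin(sqrt(6)*y/3) + C4*cos(sqrt(6)*y/3) + sqrt(2)*y^4/24 + y^2*(-3*sqrt(2) - 1)/4


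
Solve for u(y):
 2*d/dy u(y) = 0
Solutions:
 u(y) = C1


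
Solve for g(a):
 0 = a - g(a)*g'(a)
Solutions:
 g(a) = -sqrt(C1 + a^2)
 g(a) = sqrt(C1 + a^2)


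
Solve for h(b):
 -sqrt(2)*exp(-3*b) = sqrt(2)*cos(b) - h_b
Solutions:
 h(b) = C1 + sqrt(2)*sin(b) - sqrt(2)*exp(-3*b)/3


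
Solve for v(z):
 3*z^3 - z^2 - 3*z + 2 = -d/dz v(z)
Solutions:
 v(z) = C1 - 3*z^4/4 + z^3/3 + 3*z^2/2 - 2*z


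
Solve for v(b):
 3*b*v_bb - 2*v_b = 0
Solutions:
 v(b) = C1 + C2*b^(5/3)


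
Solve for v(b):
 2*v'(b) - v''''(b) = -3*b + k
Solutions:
 v(b) = C1 + C4*exp(2^(1/3)*b) - 3*b^2/4 + b*k/2 + (C2*sin(2^(1/3)*sqrt(3)*b/2) + C3*cos(2^(1/3)*sqrt(3)*b/2))*exp(-2^(1/3)*b/2)


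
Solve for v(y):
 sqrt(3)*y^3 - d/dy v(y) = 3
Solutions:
 v(y) = C1 + sqrt(3)*y^4/4 - 3*y


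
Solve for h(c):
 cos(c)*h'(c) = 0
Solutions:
 h(c) = C1


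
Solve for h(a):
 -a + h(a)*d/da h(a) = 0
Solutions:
 h(a) = -sqrt(C1 + a^2)
 h(a) = sqrt(C1 + a^2)


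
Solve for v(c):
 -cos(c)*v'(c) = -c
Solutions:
 v(c) = C1 + Integral(c/cos(c), c)


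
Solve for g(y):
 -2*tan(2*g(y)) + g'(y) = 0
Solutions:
 g(y) = -asin(C1*exp(4*y))/2 + pi/2
 g(y) = asin(C1*exp(4*y))/2


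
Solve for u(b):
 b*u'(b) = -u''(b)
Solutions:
 u(b) = C1 + C2*erf(sqrt(2)*b/2)


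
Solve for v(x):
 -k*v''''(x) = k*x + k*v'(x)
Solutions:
 v(x) = C1 + C4*exp(-x) - x^2/2 + (C2*sin(sqrt(3)*x/2) + C3*cos(sqrt(3)*x/2))*exp(x/2)


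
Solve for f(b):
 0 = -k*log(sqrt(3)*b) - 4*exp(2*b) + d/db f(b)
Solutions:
 f(b) = C1 + b*k*log(b) + b*k*(-1 + log(3)/2) + 2*exp(2*b)


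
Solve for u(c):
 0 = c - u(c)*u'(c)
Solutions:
 u(c) = -sqrt(C1 + c^2)
 u(c) = sqrt(C1 + c^2)


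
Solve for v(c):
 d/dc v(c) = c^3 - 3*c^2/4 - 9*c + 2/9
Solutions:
 v(c) = C1 + c^4/4 - c^3/4 - 9*c^2/2 + 2*c/9


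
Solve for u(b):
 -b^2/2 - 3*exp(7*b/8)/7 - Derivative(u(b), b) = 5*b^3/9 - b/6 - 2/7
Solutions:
 u(b) = C1 - 5*b^4/36 - b^3/6 + b^2/12 + 2*b/7 - 24*exp(7*b/8)/49


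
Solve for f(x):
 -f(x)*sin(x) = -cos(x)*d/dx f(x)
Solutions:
 f(x) = C1/cos(x)


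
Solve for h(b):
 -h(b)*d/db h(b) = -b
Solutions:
 h(b) = -sqrt(C1 + b^2)
 h(b) = sqrt(C1 + b^2)


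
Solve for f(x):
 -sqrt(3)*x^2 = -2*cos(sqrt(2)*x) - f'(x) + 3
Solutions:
 f(x) = C1 + sqrt(3)*x^3/3 + 3*x - sqrt(2)*sin(sqrt(2)*x)
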